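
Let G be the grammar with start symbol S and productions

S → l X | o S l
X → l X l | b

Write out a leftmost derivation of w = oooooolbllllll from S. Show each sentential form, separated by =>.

S=>oSl=>ooSll=>oooSlll=>ooooSllll=>oooooSlllll=>ooooooSllllll=>oooooolXllllll=>oooooolbllllll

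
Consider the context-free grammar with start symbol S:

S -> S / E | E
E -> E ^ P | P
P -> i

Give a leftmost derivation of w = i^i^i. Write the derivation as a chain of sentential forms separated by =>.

S => E => E^P => E^P^P => P^P^P => i^P^P => i^i^P => i^i^i

S => E   [S -> E]
E => E^P   [E -> E ^ P]
E^P => E^P^P   [E -> E ^ P]
E^P^P => P^P^P   [E -> P]
P^P^P => i^P^P   [P -> i]
i^P^P => i^i^P   [P -> i]
i^i^P => i^i^i   [P -> i]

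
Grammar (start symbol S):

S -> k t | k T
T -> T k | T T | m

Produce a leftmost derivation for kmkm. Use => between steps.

S => kT   [S -> k T]
kT => kTT   [T -> T T]
kTT => kTkT   [T -> T k]
kTkT => kmkT   [T -> m]
kmkT => kmkm   [T -> m]

S => kT => kTT => kTkT => kmkT => kmkm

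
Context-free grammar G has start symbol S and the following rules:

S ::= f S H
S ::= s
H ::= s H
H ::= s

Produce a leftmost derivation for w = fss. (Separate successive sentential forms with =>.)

S => fSH => fsH => fss

S => fSH   [S ::= f S H]
fSH => fsH   [S ::= s]
fsH => fss   [H ::= s]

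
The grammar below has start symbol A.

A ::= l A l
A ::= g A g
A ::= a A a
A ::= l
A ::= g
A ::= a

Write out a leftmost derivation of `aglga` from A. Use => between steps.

A => aAa => agAga => aglga

A => aAa   [A ::= a A a]
aAa => agAga   [A ::= g A g]
agAga => aglga   [A ::= l]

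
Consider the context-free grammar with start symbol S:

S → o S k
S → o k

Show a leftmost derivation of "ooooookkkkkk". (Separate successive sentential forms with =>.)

S => oSk   [S → o S k]
oSk => ooSkk   [S → o S k]
ooSkk => oooSkkk   [S → o S k]
oooSkkk => ooooSkkkk   [S → o S k]
ooooSkkkk => oooooSkkkkk   [S → o S k]
oooooSkkkkk => ooooookkkkkk   [S → o k]

S=>oSk=>ooSkk=>oooSkkk=>ooooSkkkk=>oooooSkkkkk=>ooooookkkkkk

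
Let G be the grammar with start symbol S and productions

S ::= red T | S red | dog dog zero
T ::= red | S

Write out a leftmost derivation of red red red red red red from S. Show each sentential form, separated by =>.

S => red T => red S => red red T => red red S => red red red T => red red red S => red red red S red => red red red red T red => red red red red red red

S => red T   [S ::= red T]
red T => red S   [T ::= S]
red S => red red T   [S ::= red T]
red red T => red red S   [T ::= S]
red red S => red red red T   [S ::= red T]
red red red T => red red red S   [T ::= S]
red red red S => red red red S red   [S ::= S red]
red red red S red => red red red red T red   [S ::= red T]
red red red red T red => red red red red red red   [T ::= red]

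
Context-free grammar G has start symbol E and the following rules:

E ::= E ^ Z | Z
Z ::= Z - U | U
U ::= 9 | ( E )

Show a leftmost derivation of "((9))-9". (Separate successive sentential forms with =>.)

E=>Z=>Z-U=>U-U=>(E)-U=>(Z)-U=>(U)-U=>((E))-U=>((Z))-U=>((U))-U=>((9))-U=>((9))-9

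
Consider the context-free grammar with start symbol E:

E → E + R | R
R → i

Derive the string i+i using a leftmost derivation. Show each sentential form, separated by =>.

E => E+R => R+R => i+R => i+i

E => E+R   [E → E + R]
E+R => R+R   [E → R]
R+R => i+R   [R → i]
i+R => i+i   [R → i]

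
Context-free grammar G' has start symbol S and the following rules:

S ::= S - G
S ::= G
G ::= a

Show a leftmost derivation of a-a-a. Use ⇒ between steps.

S ⇒ S-G ⇒ S-G-G ⇒ G-G-G ⇒ a-G-G ⇒ a-a-G ⇒ a-a-a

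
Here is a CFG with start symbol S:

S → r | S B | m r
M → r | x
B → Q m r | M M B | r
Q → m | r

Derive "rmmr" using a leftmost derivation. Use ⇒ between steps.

S ⇒ SB   [S → S B]
SB ⇒ rB   [S → r]
rB ⇒ rQmr   [B → Q m r]
rQmr ⇒ rmmr   [Q → m]

S⇒SB⇒rB⇒rQmr⇒rmmr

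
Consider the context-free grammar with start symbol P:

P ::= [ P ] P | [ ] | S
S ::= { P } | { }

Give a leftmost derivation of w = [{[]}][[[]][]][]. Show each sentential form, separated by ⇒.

P ⇒ [P]P   [P ::= [ P ] P]
[P]P ⇒ [S]P   [P ::= S]
[S]P ⇒ [{P}]P   [S ::= { P }]
[{P}]P ⇒ [{[]}]P   [P ::= [ ]]
[{[]}]P ⇒ [{[]}][P]P   [P ::= [ P ] P]
[{[]}][P]P ⇒ [{[]}][[P]P]P   [P ::= [ P ] P]
[{[]}][[P]P]P ⇒ [{[]}][[[]]P]P   [P ::= [ ]]
[{[]}][[[]]P]P ⇒ [{[]}][[[]][]]P   [P ::= [ ]]
[{[]}][[[]][]]P ⇒ [{[]}][[[]][]][]   [P ::= [ ]]

P ⇒ [P]P ⇒ [S]P ⇒ [{P}]P ⇒ [{[]}]P ⇒ [{[]}][P]P ⇒ [{[]}][[P]P]P ⇒ [{[]}][[[]]P]P ⇒ [{[]}][[[]][]]P ⇒ [{[]}][[[]][]][]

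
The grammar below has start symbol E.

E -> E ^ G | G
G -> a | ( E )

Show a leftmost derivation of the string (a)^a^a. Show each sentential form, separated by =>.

E=>E^G=>E^G^G=>G^G^G=>(E)^G^G=>(G)^G^G=>(a)^G^G=>(a)^a^G=>(a)^a^a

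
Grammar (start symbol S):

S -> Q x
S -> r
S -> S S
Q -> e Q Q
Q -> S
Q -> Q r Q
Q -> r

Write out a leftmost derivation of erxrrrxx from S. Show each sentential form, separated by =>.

S => Qx   [S -> Q x]
Qx => Sx   [Q -> S]
Sx => Qxx   [S -> Q x]
Qxx => eQQxx   [Q -> e Q Q]
eQQxx => eQrQQxx   [Q -> Q r Q]
eQrQQxx => eSrQQxx   [Q -> S]
eSrQQxx => eQxrQQxx   [S -> Q x]
eQxrQQxx => erxrQQxx   [Q -> r]
erxrQQxx => erxrrQxx   [Q -> r]
erxrrQxx => erxrrrxx   [Q -> r]

S => Qx => Sx => Qxx => eQQxx => eQrQQxx => eSrQQxx => eQxrQQxx => erxrQQxx => erxrrQxx => erxrrrxx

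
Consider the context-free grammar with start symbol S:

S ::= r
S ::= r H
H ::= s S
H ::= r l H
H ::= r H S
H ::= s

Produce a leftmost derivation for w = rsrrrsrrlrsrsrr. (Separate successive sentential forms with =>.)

S => rH   [S ::= r H]
rH => rsS   [H ::= s S]
rsS => rsrH   [S ::= r H]
rsrH => rsrrHS   [H ::= r H S]
rsrrHS => rsrrrHSS   [H ::= r H S]
rsrrrHSS => rsrrrsSSS   [H ::= s S]
rsrrrsSSS => rsrrrsrHSS   [S ::= r H]
rsrrrsrHSS => rsrrrsrrlHSS   [H ::= r l H]
rsrrrsrrlHSS => rsrrrsrrlrHSSS   [H ::= r H S]
rsrrrsrrlrHSSS => rsrrrsrrlrsSSS   [H ::= s]
rsrrrsrrlrsSSS => rsrrrsrrlrsrHSS   [S ::= r H]
rsrrrsrrlrsrHSS => rsrrrsrrlrsrsSS   [H ::= s]
rsrrrsrrlrsrsSS => rsrrrsrrlrsrsrS   [S ::= r]
rsrrrsrrlrsrsrS => rsrrrsrrlrsrsrr   [S ::= r]

S => rH => rsS => rsrH => rsrrHS => rsrrrHSS => rsrrrsSSS => rsrrrsrHSS => rsrrrsrrlHSS => rsrrrsrrlrHSSS => rsrrrsrrlrsSSS => rsrrrsrrlrsrHSS => rsrrrsrrlrsrsSS => rsrrrsrrlrsrsrS => rsrrrsrrlrsrsrr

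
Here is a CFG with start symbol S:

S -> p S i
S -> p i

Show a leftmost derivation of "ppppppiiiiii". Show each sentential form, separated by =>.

S => pSi   [S -> p S i]
pSi => ppSii   [S -> p S i]
ppSii => pppSiii   [S -> p S i]
pppSiii => ppppSiiii   [S -> p S i]
ppppSiiii => pppppSiiiii   [S -> p S i]
pppppSiiiii => ppppppiiiiii   [S -> p i]

S => pSi => ppSii => pppSiii => ppppSiiii => pppppSiiiii => ppppppiiiiii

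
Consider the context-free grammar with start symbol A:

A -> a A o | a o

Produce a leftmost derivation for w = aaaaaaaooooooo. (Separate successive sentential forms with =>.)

A => aAo   [A -> a A o]
aAo => aaAoo   [A -> a A o]
aaAoo => aaaAooo   [A -> a A o]
aaaAooo => aaaaAoooo   [A -> a A o]
aaaaAoooo => aaaaaAooooo   [A -> a A o]
aaaaaAooooo => aaaaaaAoooooo   [A -> a A o]
aaaaaaAoooooo => aaaaaaaooooooo   [A -> a o]

A => aAo => aaAoo => aaaAooo => aaaaAoooo => aaaaaAooooo => aaaaaaAoooooo => aaaaaaaooooooo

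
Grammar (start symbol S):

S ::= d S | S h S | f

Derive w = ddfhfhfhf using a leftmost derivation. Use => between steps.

S => ShS => ShShS => dShShS => dShShShS => ddShShShS => ddfhShShS => ddfhfhShS => ddfhfhfhS => ddfhfhfhf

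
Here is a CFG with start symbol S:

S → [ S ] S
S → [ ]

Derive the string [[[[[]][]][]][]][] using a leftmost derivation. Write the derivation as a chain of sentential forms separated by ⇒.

S ⇒ [S]S ⇒ [[S]S]S ⇒ [[[S]S]S]S ⇒ [[[[S]S]S]S]S ⇒ [[[[[]]S]S]S]S ⇒ [[[[[]][]]S]S]S ⇒ [[[[[]][]][]]S]S ⇒ [[[[[]][]][]][]]S ⇒ [[[[[]][]][]][]][]

S ⇒ [S]S   [S → [ S ] S]
[S]S ⇒ [[S]S]S   [S → [ S ] S]
[[S]S]S ⇒ [[[S]S]S]S   [S → [ S ] S]
[[[S]S]S]S ⇒ [[[[S]S]S]S]S   [S → [ S ] S]
[[[[S]S]S]S]S ⇒ [[[[[]]S]S]S]S   [S → [ ]]
[[[[[]]S]S]S]S ⇒ [[[[[]][]]S]S]S   [S → [ ]]
[[[[[]][]]S]S]S ⇒ [[[[[]][]][]]S]S   [S → [ ]]
[[[[[]][]][]]S]S ⇒ [[[[[]][]][]][]]S   [S → [ ]]
[[[[[]][]][]][]]S ⇒ [[[[[]][]][]][]][]   [S → [ ]]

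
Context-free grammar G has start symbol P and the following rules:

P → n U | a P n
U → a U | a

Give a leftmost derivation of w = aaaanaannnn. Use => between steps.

P => aPn => aaPnn => aaaPnnn => aaaaPnnnn => aaaanUnnnn => aaaanaUnnnn => aaaanaannnn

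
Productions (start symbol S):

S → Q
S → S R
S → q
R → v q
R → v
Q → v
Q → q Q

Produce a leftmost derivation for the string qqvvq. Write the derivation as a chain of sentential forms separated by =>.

S => SR => QR => qQR => qqQR => qqvR => qqvvq

S => SR   [S → S R]
SR => QR   [S → Q]
QR => qQR   [Q → q Q]
qQR => qqQR   [Q → q Q]
qqQR => qqvR   [Q → v]
qqvR => qqvvq   [R → v q]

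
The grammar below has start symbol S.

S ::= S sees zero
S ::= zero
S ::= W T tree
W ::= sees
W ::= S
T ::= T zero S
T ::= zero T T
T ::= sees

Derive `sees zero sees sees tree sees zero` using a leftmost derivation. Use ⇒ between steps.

S ⇒ S sees zero ⇒ W T tree sees zero ⇒ sees T tree sees zero ⇒ sees zero T T tree sees zero ⇒ sees zero sees T tree sees zero ⇒ sees zero sees sees tree sees zero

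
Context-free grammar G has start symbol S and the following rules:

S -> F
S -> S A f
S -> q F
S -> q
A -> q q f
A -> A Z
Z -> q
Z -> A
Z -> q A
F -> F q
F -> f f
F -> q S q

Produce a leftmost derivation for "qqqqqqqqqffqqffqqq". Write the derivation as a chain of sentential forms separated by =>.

S => F   [S -> F]
F => Fq   [F -> F q]
Fq => qSqq   [F -> q S q]
qSqq => qqFqq   [S -> q F]
qqFqq => qqqSqqq   [F -> q S q]
qqqSqqq => qqqSAfqqq   [S -> S A f]
qqqSAfqqq => qqqSAfAfqqq   [S -> S A f]
qqqSAfAfqqq => qqqqFAfAfqqq   [S -> q F]
qqqqFAfAfqqq => qqqqqSqAfAfqqq   [F -> q S q]
qqqqqSqAfAfqqq => qqqqqqqAfAfqqq   [S -> q]
qqqqqqqAfAfqqq => qqqqqqqqqffAfqqq   [A -> q q f]
qqqqqqqqqffAfqqq => qqqqqqqqqffqqffqqq   [A -> q q f]

S => F => Fq => qSqq => qqFqq => qqqSqqq => qqqSAfqqq => qqqSAfAfqqq => qqqqFAfAfqqq => qqqqqSqAfAfqqq => qqqqqqqAfAfqqq => qqqqqqqqqffAfqqq => qqqqqqqqqffqqffqqq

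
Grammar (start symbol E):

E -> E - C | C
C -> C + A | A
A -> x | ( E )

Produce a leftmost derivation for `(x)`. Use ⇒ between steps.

E⇒C⇒A⇒(E)⇒(C)⇒(A)⇒(x)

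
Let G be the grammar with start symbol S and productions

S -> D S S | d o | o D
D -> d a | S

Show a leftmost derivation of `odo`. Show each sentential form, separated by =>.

S => oD => oS => odo

S => oD   [S -> o D]
oD => oS   [D -> S]
oS => odo   [S -> d o]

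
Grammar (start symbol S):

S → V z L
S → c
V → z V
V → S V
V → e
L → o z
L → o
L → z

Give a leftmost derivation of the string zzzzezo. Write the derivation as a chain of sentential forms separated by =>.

S=>VzL=>zVzL=>zzVzL=>zzzVzL=>zzzzVzL=>zzzzezL=>zzzzezo

S => VzL   [S → V z L]
VzL => zVzL   [V → z V]
zVzL => zzVzL   [V → z V]
zzVzL => zzzVzL   [V → z V]
zzzVzL => zzzzVzL   [V → z V]
zzzzVzL => zzzzezL   [V → e]
zzzzezL => zzzzezo   [L → o]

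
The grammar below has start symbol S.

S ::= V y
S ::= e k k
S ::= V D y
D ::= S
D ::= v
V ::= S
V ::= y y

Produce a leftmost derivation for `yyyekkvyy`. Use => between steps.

S => VDy => SDy => VyDy => yyyDy => yyySy => yyyVDyy => yyySDyy => yyyekkDyy => yyyekkvyy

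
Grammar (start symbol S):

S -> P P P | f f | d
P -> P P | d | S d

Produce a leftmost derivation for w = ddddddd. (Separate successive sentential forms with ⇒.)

S ⇒ PPP ⇒ SdPP ⇒ PPPdPP ⇒ PPPPdPP ⇒ dPPPdPP ⇒ ddPPdPP ⇒ dddPdPP ⇒ dddddPP ⇒ ddddddP ⇒ ddddddd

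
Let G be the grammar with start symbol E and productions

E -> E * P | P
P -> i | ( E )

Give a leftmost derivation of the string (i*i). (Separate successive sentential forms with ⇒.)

E ⇒ P   [E -> P]
P ⇒ (E)   [P -> ( E )]
(E) ⇒ (E*P)   [E -> E * P]
(E*P) ⇒ (P*P)   [E -> P]
(P*P) ⇒ (i*P)   [P -> i]
(i*P) ⇒ (i*i)   [P -> i]

E⇒P⇒(E)⇒(E*P)⇒(P*P)⇒(i*P)⇒(i*i)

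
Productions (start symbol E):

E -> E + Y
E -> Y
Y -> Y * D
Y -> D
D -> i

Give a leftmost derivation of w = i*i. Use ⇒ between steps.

E ⇒ Y ⇒ Y*D ⇒ D*D ⇒ i*D ⇒ i*i

E ⇒ Y   [E -> Y]
Y ⇒ Y*D   [Y -> Y * D]
Y*D ⇒ D*D   [Y -> D]
D*D ⇒ i*D   [D -> i]
i*D ⇒ i*i   [D -> i]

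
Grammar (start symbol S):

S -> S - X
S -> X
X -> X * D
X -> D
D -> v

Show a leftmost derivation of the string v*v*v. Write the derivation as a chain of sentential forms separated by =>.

S => X => X*D => X*D*D => D*D*D => v*D*D => v*v*D => v*v*v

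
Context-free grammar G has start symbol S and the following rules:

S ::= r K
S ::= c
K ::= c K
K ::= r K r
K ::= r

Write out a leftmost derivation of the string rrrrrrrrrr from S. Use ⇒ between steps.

S ⇒ rK   [S ::= r K]
rK ⇒ rrKr   [K ::= r K r]
rrKr ⇒ rrrKrr   [K ::= r K r]
rrrKrr ⇒ rrrrKrrr   [K ::= r K r]
rrrrKrrr ⇒ rrrrrKrrrr   [K ::= r K r]
rrrrrKrrrr ⇒ rrrrrrrrrr   [K ::= r]

S ⇒ rK ⇒ rrKr ⇒ rrrKrr ⇒ rrrrKrrr ⇒ rrrrrKrrrr ⇒ rrrrrrrrrr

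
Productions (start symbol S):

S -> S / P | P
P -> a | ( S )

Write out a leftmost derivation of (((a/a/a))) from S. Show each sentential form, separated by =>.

S=>P=>(S)=>(P)=>((S))=>((P))=>(((S)))=>(((S/P)))=>(((S/P/P)))=>(((P/P/P)))=>(((a/P/P)))=>(((a/a/P)))=>(((a/a/a)))

S => P   [S -> P]
P => (S)   [P -> ( S )]
(S) => (P)   [S -> P]
(P) => ((S))   [P -> ( S )]
((S)) => ((P))   [S -> P]
((P)) => (((S)))   [P -> ( S )]
(((S))) => (((S/P)))   [S -> S / P]
(((S/P))) => (((S/P/P)))   [S -> S / P]
(((S/P/P))) => (((P/P/P)))   [S -> P]
(((P/P/P))) => (((a/P/P)))   [P -> a]
(((a/P/P))) => (((a/a/P)))   [P -> a]
(((a/a/P))) => (((a/a/a)))   [P -> a]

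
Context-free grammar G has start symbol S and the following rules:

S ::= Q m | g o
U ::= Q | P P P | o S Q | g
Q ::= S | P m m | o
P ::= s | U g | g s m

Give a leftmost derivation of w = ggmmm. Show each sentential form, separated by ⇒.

S ⇒ Qm ⇒ Pmmm ⇒ Ugmmm ⇒ ggmmm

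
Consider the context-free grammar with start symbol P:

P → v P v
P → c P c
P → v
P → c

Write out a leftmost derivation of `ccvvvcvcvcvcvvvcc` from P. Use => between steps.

P => cPc   [P → c P c]
cPc => ccPcc   [P → c P c]
ccPcc => ccvPvcc   [P → v P v]
ccvPvcc => ccvvPvvcc   [P → v P v]
ccvvPvvcc => ccvvvPvvvcc   [P → v P v]
ccvvvPvvvcc => ccvvvcPcvvvcc   [P → c P c]
ccvvvcPcvvvcc => ccvvvcvPvcvvvcc   [P → v P v]
ccvvvcvPvcvvvcc => ccvvvcvcPcvcvvvcc   [P → c P c]
ccvvvcvcPcvcvvvcc => ccvvvcvcvcvcvvvcc   [P → v]

P => cPc => ccPcc => ccvPvcc => ccvvPvvcc => ccvvvPvvvcc => ccvvvcPcvvvcc => ccvvvcvPvcvvvcc => ccvvvcvcPcvcvvvcc => ccvvvcvcvcvcvvvcc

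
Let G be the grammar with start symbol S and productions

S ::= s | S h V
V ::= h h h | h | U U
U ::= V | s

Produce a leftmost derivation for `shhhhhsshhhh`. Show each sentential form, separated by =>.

S => ShV => ShVhV => ShVhVhV => shVhVhV => shhhhhVhV => shhhhhUUhV => shhhhhsUhV => shhhhhsshV => shhhhhsshhhh

S => ShV   [S ::= S h V]
ShV => ShVhV   [S ::= S h V]
ShVhV => ShVhVhV   [S ::= S h V]
ShVhVhV => shVhVhV   [S ::= s]
shVhVhV => shhhhhVhV   [V ::= h h h]
shhhhhVhV => shhhhhUUhV   [V ::= U U]
shhhhhUUhV => shhhhhsUhV   [U ::= s]
shhhhhsUhV => shhhhhsshV   [U ::= s]
shhhhhsshV => shhhhhsshhhh   [V ::= h h h]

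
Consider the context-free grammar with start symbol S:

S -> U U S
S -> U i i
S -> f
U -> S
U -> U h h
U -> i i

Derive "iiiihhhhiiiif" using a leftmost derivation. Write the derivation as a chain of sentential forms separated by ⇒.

S ⇒ UUS   [S -> U U S]
UUS ⇒ SUS   [U -> S]
SUS ⇒ UiiUS   [S -> U i i]
UiiUS ⇒ UhhiiUS   [U -> U h h]
UhhiiUS ⇒ UhhhhiiUS   [U -> U h h]
UhhhhiiUS ⇒ ShhhhiiUS   [U -> S]
ShhhhiiUS ⇒ UiihhhhiiUS   [S -> U i i]
UiihhhhiiUS ⇒ iiiihhhhiiUS   [U -> i i]
iiiihhhhiiUS ⇒ iiiihhhhiiiiS   [U -> i i]
iiiihhhhiiiiS ⇒ iiiihhhhiiiif   [S -> f]

S ⇒ UUS ⇒ SUS ⇒ UiiUS ⇒ UhhiiUS ⇒ UhhhhiiUS ⇒ ShhhhiiUS ⇒ UiihhhhiiUS ⇒ iiiihhhhiiUS ⇒ iiiihhhhiiiiS ⇒ iiiihhhhiiiif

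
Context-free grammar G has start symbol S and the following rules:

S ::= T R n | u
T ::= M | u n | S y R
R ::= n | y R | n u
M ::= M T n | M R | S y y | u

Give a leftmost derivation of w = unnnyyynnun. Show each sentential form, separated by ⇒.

S ⇒ TRn ⇒ SyRRn ⇒ TRnyRRn ⇒ unRnyRRn ⇒ unnnyRRn ⇒ unnnyyRRn ⇒ unnnyyyRRn ⇒ unnnyyynRn ⇒ unnnyyynnun

S ⇒ TRn   [S ::= T R n]
TRn ⇒ SyRRn   [T ::= S y R]
SyRRn ⇒ TRnyRRn   [S ::= T R n]
TRnyRRn ⇒ unRnyRRn   [T ::= u n]
unRnyRRn ⇒ unnnyRRn   [R ::= n]
unnnyRRn ⇒ unnnyyRRn   [R ::= y R]
unnnyyRRn ⇒ unnnyyyRRn   [R ::= y R]
unnnyyyRRn ⇒ unnnyyynRn   [R ::= n]
unnnyyynRn ⇒ unnnyyynnun   [R ::= n u]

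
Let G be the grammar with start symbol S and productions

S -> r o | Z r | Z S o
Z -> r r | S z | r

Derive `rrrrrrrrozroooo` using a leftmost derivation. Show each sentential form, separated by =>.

S=>ZSo=>rrSo=>rrZSoo=>rrrrSoo=>rrrrZSooo=>rrrrrrSooo=>rrrrrrZSoooo=>rrrrrrrSoooo=>rrrrrrrZroooo=>rrrrrrrSzroooo=>rrrrrrrrozroooo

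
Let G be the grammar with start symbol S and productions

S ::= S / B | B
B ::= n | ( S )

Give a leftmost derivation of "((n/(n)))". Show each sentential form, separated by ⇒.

S ⇒ B   [S ::= B]
B ⇒ (S)   [B ::= ( S )]
(S) ⇒ (B)   [S ::= B]
(B) ⇒ ((S))   [B ::= ( S )]
((S)) ⇒ ((S/B))   [S ::= S / B]
((S/B)) ⇒ ((B/B))   [S ::= B]
((B/B)) ⇒ ((n/B))   [B ::= n]
((n/B)) ⇒ ((n/(S)))   [B ::= ( S )]
((n/(S))) ⇒ ((n/(B)))   [S ::= B]
((n/(B))) ⇒ ((n/(n)))   [B ::= n]

S⇒B⇒(S)⇒(B)⇒((S))⇒((S/B))⇒((B/B))⇒((n/B))⇒((n/(S)))⇒((n/(B)))⇒((n/(n)))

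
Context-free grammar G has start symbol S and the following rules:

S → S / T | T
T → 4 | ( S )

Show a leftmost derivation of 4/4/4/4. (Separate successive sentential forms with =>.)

S=>S/T=>S/T/T=>S/T/T/T=>T/T/T/T=>4/T/T/T=>4/4/T/T=>4/4/4/T=>4/4/4/4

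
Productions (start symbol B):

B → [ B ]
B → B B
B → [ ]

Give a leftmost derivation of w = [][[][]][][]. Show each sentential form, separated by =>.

B => BB   [B → B B]
BB => BBB   [B → B B]
BBB => BBBB   [B → B B]
BBBB => []BBB   [B → [ ]]
[]BBB => [][B]BB   [B → [ B ]]
[][B]BB => [][BB]BB   [B → B B]
[][BB]BB => [][[]B]BB   [B → [ ]]
[][[]B]BB => [][[][]]BB   [B → [ ]]
[][[][]]BB => [][[][]][]B   [B → [ ]]
[][[][]][]B => [][[][]][][]   [B → [ ]]

B => BB => BBB => BBBB => []BBB => [][B]BB => [][BB]BB => [][[]B]BB => [][[][]]BB => [][[][]][]B => [][[][]][][]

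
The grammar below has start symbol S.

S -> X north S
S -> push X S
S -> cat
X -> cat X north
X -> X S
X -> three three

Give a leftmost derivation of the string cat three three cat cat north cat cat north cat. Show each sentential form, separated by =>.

S => X north S => X S north S => X S S north S => cat X north S S north S => cat X S north S S north S => cat X S S north S S north S => cat three three S S north S S north S => cat three three cat S north S S north S => cat three three cat cat north S S north S => cat three three cat cat north cat S north S => cat three three cat cat north cat cat north S => cat three three cat cat north cat cat north cat

S => X north S   [S -> X north S]
X north S => X S north S   [X -> X S]
X S north S => X S S north S   [X -> X S]
X S S north S => cat X north S S north S   [X -> cat X north]
cat X north S S north S => cat X S north S S north S   [X -> X S]
cat X S north S S north S => cat X S S north S S north S   [X -> X S]
cat X S S north S S north S => cat three three S S north S S north S   [X -> three three]
cat three three S S north S S north S => cat three three cat S north S S north S   [S -> cat]
cat three three cat S north S S north S => cat three three cat cat north S S north S   [S -> cat]
cat three three cat cat north S S north S => cat three three cat cat north cat S north S   [S -> cat]
cat three three cat cat north cat S north S => cat three three cat cat north cat cat north S   [S -> cat]
cat three three cat cat north cat cat north S => cat three three cat cat north cat cat north cat   [S -> cat]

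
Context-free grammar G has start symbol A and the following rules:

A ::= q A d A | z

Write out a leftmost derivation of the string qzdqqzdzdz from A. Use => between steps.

A=>qAdA=>qzdA=>qzdqAdA=>qzdqqAdAdA=>qzdqqzdAdA=>qzdqqzdzdA=>qzdqqzdzdz

A => qAdA   [A ::= q A d A]
qAdA => qzdA   [A ::= z]
qzdA => qzdqAdA   [A ::= q A d A]
qzdqAdA => qzdqqAdAdA   [A ::= q A d A]
qzdqqAdAdA => qzdqqzdAdA   [A ::= z]
qzdqqzdAdA => qzdqqzdzdA   [A ::= z]
qzdqqzdzdA => qzdqqzdzdz   [A ::= z]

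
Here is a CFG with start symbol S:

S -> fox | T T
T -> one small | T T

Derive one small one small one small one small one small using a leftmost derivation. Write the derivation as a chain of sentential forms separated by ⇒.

S ⇒ T T ⇒ T T T ⇒ T T T T ⇒ T T T T T ⇒ one small T T T T ⇒ one small one small T T T ⇒ one small one small one small T T ⇒ one small one small one small one small T ⇒ one small one small one small one small one small

S ⇒ T T   [S -> T T]
T T ⇒ T T T   [T -> T T]
T T T ⇒ T T T T   [T -> T T]
T T T T ⇒ T T T T T   [T -> T T]
T T T T T ⇒ one small T T T T   [T -> one small]
one small T T T T ⇒ one small one small T T T   [T -> one small]
one small one small T T T ⇒ one small one small one small T T   [T -> one small]
one small one small one small T T ⇒ one small one small one small one small T   [T -> one small]
one small one small one small one small T ⇒ one small one small one small one small one small   [T -> one small]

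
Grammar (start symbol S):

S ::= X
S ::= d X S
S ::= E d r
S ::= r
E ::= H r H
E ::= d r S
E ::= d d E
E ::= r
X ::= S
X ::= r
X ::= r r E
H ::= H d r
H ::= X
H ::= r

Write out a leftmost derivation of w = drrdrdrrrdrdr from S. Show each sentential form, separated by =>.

S => Edr   [S ::= E d r]
Edr => drSdr   [E ::= d r S]
drSdr => drEdrdr   [S ::= E d r]
drEdrdr => drHrHdrdr   [E ::= H r H]
drHrHdrdr => drHdrrHdrdr   [H ::= H d r]
drHdrrHdrdr => drXdrrHdrdr   [H ::= X]
drXdrrHdrdr => drSdrrHdrdr   [X ::= S]
drSdrrHdrdr => drEdrdrrHdrdr   [S ::= E d r]
drEdrdrrHdrdr => drrdrdrrHdrdr   [E ::= r]
drrdrdrrHdrdr => drrdrdrrrdrdr   [H ::= r]

S => Edr => drSdr => drEdrdr => drHrHdrdr => drHdrrHdrdr => drXdrrHdrdr => drSdrrHdrdr => drEdrdrrHdrdr => drrdrdrrHdrdr => drrdrdrrrdrdr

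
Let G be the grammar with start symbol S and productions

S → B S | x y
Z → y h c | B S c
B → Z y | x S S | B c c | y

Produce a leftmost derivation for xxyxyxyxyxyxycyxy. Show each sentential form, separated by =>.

S => BS => ZyS => BScyS => xSSScyS => xBSSScyS => xxSSSSScyS => xxBSSSSScyS => xxySSSSScyS => xxyxySSSScyS => xxyxyxySSScyS => xxyxyxyxySScyS => xxyxyxyxyxyScyS => xxyxyxyxyxyxycyS => xxyxyxyxyxyxycyxy

S => BS   [S → B S]
BS => ZyS   [B → Z y]
ZyS => BScyS   [Z → B S c]
BScyS => xSSScyS   [B → x S S]
xSSScyS => xBSSScyS   [S → B S]
xBSSScyS => xxSSSSScyS   [B → x S S]
xxSSSSScyS => xxBSSSSScyS   [S → B S]
xxBSSSSScyS => xxySSSSScyS   [B → y]
xxySSSSScyS => xxyxySSSScyS   [S → x y]
xxyxySSSScyS => xxyxyxySSScyS   [S → x y]
xxyxyxySSScyS => xxyxyxyxySScyS   [S → x y]
xxyxyxyxySScyS => xxyxyxyxyxyScyS   [S → x y]
xxyxyxyxyxyScyS => xxyxyxyxyxyxycyS   [S → x y]
xxyxyxyxyxyxycyS => xxyxyxyxyxyxycyxy   [S → x y]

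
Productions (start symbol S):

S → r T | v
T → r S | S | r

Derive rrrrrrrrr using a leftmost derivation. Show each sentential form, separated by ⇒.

S ⇒ rT   [S → r T]
rT ⇒ rrS   [T → r S]
rrS ⇒ rrrT   [S → r T]
rrrT ⇒ rrrrS   [T → r S]
rrrrS ⇒ rrrrrT   [S → r T]
rrrrrT ⇒ rrrrrrS   [T → r S]
rrrrrrS ⇒ rrrrrrrT   [S → r T]
rrrrrrrT ⇒ rrrrrrrS   [T → S]
rrrrrrrS ⇒ rrrrrrrrT   [S → r T]
rrrrrrrrT ⇒ rrrrrrrrr   [T → r]

S ⇒ rT ⇒ rrS ⇒ rrrT ⇒ rrrrS ⇒ rrrrrT ⇒ rrrrrrS ⇒ rrrrrrrT ⇒ rrrrrrrS ⇒ rrrrrrrrT ⇒ rrrrrrrrr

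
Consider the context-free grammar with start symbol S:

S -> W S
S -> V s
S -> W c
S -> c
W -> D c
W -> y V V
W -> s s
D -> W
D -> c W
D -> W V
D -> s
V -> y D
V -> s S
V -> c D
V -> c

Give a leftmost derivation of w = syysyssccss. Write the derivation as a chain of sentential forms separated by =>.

S=>Vs=>sSs=>sVss=>syDss=>syWVss=>syyVVVss=>syysSVVss=>syysVsVVss=>syysyDsVVss=>syysyssVVss=>syysysscVss=>syysyssccss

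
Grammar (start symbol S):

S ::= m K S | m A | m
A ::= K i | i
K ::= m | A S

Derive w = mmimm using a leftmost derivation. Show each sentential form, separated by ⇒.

S ⇒ mKS   [S ::= m K S]
mKS ⇒ mASS   [K ::= A S]
mASS ⇒ mKiSS   [A ::= K i]
mKiSS ⇒ mmiSS   [K ::= m]
mmiSS ⇒ mmimS   [S ::= m]
mmimS ⇒ mmimm   [S ::= m]

S ⇒ mKS ⇒ mASS ⇒ mKiSS ⇒ mmiSS ⇒ mmimS ⇒ mmimm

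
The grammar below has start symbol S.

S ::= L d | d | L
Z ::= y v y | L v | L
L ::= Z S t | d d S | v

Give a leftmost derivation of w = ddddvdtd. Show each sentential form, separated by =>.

S=>L=>ddS=>ddLd=>ddddSd=>ddddLd=>ddddZStd=>ddddLStd=>ddddvStd=>ddddvdtd

S => L   [S ::= L]
L => ddS   [L ::= d d S]
ddS => ddLd   [S ::= L d]
ddLd => ddddSd   [L ::= d d S]
ddddSd => ddddLd   [S ::= L]
ddddLd => ddddZStd   [L ::= Z S t]
ddddZStd => ddddLStd   [Z ::= L]
ddddLStd => ddddvStd   [L ::= v]
ddddvStd => ddddvdtd   [S ::= d]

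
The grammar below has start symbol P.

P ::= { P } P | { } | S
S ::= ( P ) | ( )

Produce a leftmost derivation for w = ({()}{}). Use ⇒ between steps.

P ⇒ S   [P ::= S]
S ⇒ (P)   [S ::= ( P )]
(P) ⇒ ({P}P)   [P ::= { P } P]
({P}P) ⇒ ({S}P)   [P ::= S]
({S}P) ⇒ ({()}P)   [S ::= ( )]
({()}P) ⇒ ({()}{})   [P ::= { }]

P⇒S⇒(P)⇒({P}P)⇒({S}P)⇒({()}P)⇒({()}{})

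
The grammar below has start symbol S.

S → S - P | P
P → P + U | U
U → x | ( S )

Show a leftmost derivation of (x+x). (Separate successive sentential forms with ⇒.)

S ⇒ P ⇒ U ⇒ (S) ⇒ (P) ⇒ (P+U) ⇒ (U+U) ⇒ (x+U) ⇒ (x+x)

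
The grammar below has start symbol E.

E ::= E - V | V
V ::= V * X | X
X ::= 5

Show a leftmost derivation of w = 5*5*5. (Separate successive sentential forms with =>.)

E => V   [E ::= V]
V => V*X   [V ::= V * X]
V*X => V*X*X   [V ::= V * X]
V*X*X => X*X*X   [V ::= X]
X*X*X => 5*X*X   [X ::= 5]
5*X*X => 5*5*X   [X ::= 5]
5*5*X => 5*5*5   [X ::= 5]

E => V => V*X => V*X*X => X*X*X => 5*X*X => 5*5*X => 5*5*5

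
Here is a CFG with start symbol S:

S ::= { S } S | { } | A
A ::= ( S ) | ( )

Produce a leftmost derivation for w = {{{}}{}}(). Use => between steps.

S => {S}S => {{S}S}S => {{{}}S}S => {{{}}{}}S => {{{}}{}}A => {{{}}{}}()

S => {S}S   [S ::= { S } S]
{S}S => {{S}S}S   [S ::= { S } S]
{{S}S}S => {{{}}S}S   [S ::= { }]
{{{}}S}S => {{{}}{}}S   [S ::= { }]
{{{}}{}}S => {{{}}{}}A   [S ::= A]
{{{}}{}}A => {{{}}{}}()   [A ::= ( )]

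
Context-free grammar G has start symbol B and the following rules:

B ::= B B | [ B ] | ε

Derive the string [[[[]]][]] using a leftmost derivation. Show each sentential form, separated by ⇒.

B⇒BB⇒[B]B⇒[BB]B⇒[[B]B]B⇒[[[B]]B]B⇒[[[[B]]]B]B⇒[[[[]]]B]B⇒[[[[]]][B]]B⇒[[[[]]][]]B⇒[[[[]]][]]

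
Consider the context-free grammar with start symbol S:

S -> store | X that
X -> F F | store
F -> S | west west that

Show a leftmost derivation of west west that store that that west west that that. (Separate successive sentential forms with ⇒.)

S ⇒ X that   [S -> X that]
X that ⇒ F F that   [X -> F F]
F F that ⇒ S F that   [F -> S]
S F that ⇒ X that F that   [S -> X that]
X that F that ⇒ F F that F that   [X -> F F]
F F that F that ⇒ west west that F that F that   [F -> west west that]
west west that F that F that ⇒ west west that S that F that   [F -> S]
west west that S that F that ⇒ west west that X that that F that   [S -> X that]
west west that X that that F that ⇒ west west that store that that F that   [X -> store]
west west that store that that F that ⇒ west west that store that that west west that that   [F -> west west that]

S ⇒ X that ⇒ F F that ⇒ S F that ⇒ X that F that ⇒ F F that F that ⇒ west west that F that F that ⇒ west west that S that F that ⇒ west west that X that that F that ⇒ west west that store that that F that ⇒ west west that store that that west west that that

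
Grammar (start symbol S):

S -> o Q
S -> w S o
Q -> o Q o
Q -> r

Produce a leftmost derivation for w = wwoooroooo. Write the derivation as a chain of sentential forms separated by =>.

S => wSo   [S -> w S o]
wSo => wwSoo   [S -> w S o]
wwSoo => wwoQoo   [S -> o Q]
wwoQoo => wwooQooo   [Q -> o Q o]
wwooQooo => wwoooQoooo   [Q -> o Q o]
wwoooQoooo => wwoooroooo   [Q -> r]

S => wSo => wwSoo => wwoQoo => wwooQooo => wwoooQoooo => wwoooroooo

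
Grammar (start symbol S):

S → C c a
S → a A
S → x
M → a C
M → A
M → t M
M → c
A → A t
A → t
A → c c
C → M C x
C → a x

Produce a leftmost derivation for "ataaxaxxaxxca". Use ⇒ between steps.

S ⇒ Cca   [S → C c a]
Cca ⇒ MCxca   [C → M C x]
MCxca ⇒ aCCxca   [M → a C]
aCCxca ⇒ aMCxCxca   [C → M C x]
aMCxCxca ⇒ atMCxCxca   [M → t M]
atMCxCxca ⇒ ataCCxCxca   [M → a C]
ataCCxCxca ⇒ ataaxCxCxca   [C → a x]
ataaxCxCxca ⇒ ataaxaxxCxca   [C → a x]
ataaxaxxCxca ⇒ ataaxaxxaxxca   [C → a x]

S ⇒ Cca ⇒ MCxca ⇒ aCCxca ⇒ aMCxCxca ⇒ atMCxCxca ⇒ ataCCxCxca ⇒ ataaxCxCxca ⇒ ataaxaxxCxca ⇒ ataaxaxxaxxca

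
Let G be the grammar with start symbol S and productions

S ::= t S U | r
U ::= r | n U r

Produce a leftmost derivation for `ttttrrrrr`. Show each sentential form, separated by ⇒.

S ⇒ tSU   [S ::= t S U]
tSU ⇒ ttSUU   [S ::= t S U]
ttSUU ⇒ tttSUUU   [S ::= t S U]
tttSUUU ⇒ ttttSUUUU   [S ::= t S U]
ttttSUUUU ⇒ ttttrUUUU   [S ::= r]
ttttrUUUU ⇒ ttttrrUUU   [U ::= r]
ttttrrUUU ⇒ ttttrrrUU   [U ::= r]
ttttrrrUU ⇒ ttttrrrrU   [U ::= r]
ttttrrrrU ⇒ ttttrrrrr   [U ::= r]

S ⇒ tSU ⇒ ttSUU ⇒ tttSUUU ⇒ ttttSUUUU ⇒ ttttrUUUU ⇒ ttttrrUUU ⇒ ttttrrrUU ⇒ ttttrrrrU ⇒ ttttrrrrr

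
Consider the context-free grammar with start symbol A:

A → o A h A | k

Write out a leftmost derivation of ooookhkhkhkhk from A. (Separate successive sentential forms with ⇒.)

A ⇒ oAhA   [A → o A h A]
oAhA ⇒ ooAhAhA   [A → o A h A]
ooAhAhA ⇒ oooAhAhAhA   [A → o A h A]
oooAhAhAhA ⇒ ooooAhAhAhAhA   [A → o A h A]
ooooAhAhAhAhA ⇒ ooookhAhAhAhA   [A → k]
ooookhAhAhAhA ⇒ ooookhkhAhAhA   [A → k]
ooookhkhAhAhA ⇒ ooookhkhkhAhA   [A → k]
ooookhkhkhAhA ⇒ ooookhkhkhkhA   [A → k]
ooookhkhkhkhA ⇒ ooookhkhkhkhk   [A → k]

A ⇒ oAhA ⇒ ooAhAhA ⇒ oooAhAhAhA ⇒ ooooAhAhAhAhA ⇒ ooookhAhAhAhA ⇒ ooookhkhAhAhA ⇒ ooookhkhkhAhA ⇒ ooookhkhkhkhA ⇒ ooookhkhkhkhk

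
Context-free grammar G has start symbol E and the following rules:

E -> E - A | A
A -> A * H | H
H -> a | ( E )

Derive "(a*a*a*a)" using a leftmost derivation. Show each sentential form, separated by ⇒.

E ⇒ A ⇒ H ⇒ (E) ⇒ (A) ⇒ (A*H) ⇒ (A*H*H) ⇒ (A*H*H*H) ⇒ (H*H*H*H) ⇒ (a*H*H*H) ⇒ (a*a*H*H) ⇒ (a*a*a*H) ⇒ (a*a*a*a)

E ⇒ A   [E -> A]
A ⇒ H   [A -> H]
H ⇒ (E)   [H -> ( E )]
(E) ⇒ (A)   [E -> A]
(A) ⇒ (A*H)   [A -> A * H]
(A*H) ⇒ (A*H*H)   [A -> A * H]
(A*H*H) ⇒ (A*H*H*H)   [A -> A * H]
(A*H*H*H) ⇒ (H*H*H*H)   [A -> H]
(H*H*H*H) ⇒ (a*H*H*H)   [H -> a]
(a*H*H*H) ⇒ (a*a*H*H)   [H -> a]
(a*a*H*H) ⇒ (a*a*a*H)   [H -> a]
(a*a*a*H) ⇒ (a*a*a*a)   [H -> a]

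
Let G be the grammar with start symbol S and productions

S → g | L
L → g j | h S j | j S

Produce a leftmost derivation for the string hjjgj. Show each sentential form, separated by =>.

S => L   [S → L]
L => hSj   [L → h S j]
hSj => hLj   [S → L]
hLj => hjSj   [L → j S]
hjSj => hjLj   [S → L]
hjLj => hjjSj   [L → j S]
hjjSj => hjjgj   [S → g]

S => L => hSj => hLj => hjSj => hjLj => hjjSj => hjjgj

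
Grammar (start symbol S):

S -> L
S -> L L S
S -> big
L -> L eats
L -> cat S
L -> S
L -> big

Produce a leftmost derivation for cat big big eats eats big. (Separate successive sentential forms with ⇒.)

S ⇒ L L S ⇒ cat S L S ⇒ cat L L S ⇒ cat big L S ⇒ cat big L eats S ⇒ cat big L eats eats S ⇒ cat big S eats eats S ⇒ cat big big eats eats S ⇒ cat big big eats eats big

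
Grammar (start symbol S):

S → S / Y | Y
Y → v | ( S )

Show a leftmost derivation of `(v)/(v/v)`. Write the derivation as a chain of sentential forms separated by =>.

S=>S/Y=>Y/Y=>(S)/Y=>(Y)/Y=>(v)/Y=>(v)/(S)=>(v)/(S/Y)=>(v)/(Y/Y)=>(v)/(v/Y)=>(v)/(v/v)

S => S/Y   [S → S / Y]
S/Y => Y/Y   [S → Y]
Y/Y => (S)/Y   [Y → ( S )]
(S)/Y => (Y)/Y   [S → Y]
(Y)/Y => (v)/Y   [Y → v]
(v)/Y => (v)/(S)   [Y → ( S )]
(v)/(S) => (v)/(S/Y)   [S → S / Y]
(v)/(S/Y) => (v)/(Y/Y)   [S → Y]
(v)/(Y/Y) => (v)/(v/Y)   [Y → v]
(v)/(v/Y) => (v)/(v/v)   [Y → v]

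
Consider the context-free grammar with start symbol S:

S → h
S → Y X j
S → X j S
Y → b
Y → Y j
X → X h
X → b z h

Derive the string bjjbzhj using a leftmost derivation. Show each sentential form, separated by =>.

S=>YXj=>YjXj=>YjjXj=>bjjXj=>bjjbzhj

S => YXj   [S → Y X j]
YXj => YjXj   [Y → Y j]
YjXj => YjjXj   [Y → Y j]
YjjXj => bjjXj   [Y → b]
bjjXj => bjjbzhj   [X → b z h]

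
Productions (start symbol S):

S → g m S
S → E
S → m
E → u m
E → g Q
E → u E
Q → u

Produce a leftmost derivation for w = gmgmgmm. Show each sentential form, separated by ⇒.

S ⇒ gmS   [S → g m S]
gmS ⇒ gmgmS   [S → g m S]
gmgmS ⇒ gmgmgmS   [S → g m S]
gmgmgmS ⇒ gmgmgmm   [S → m]

S ⇒ gmS ⇒ gmgmS ⇒ gmgmgmS ⇒ gmgmgmm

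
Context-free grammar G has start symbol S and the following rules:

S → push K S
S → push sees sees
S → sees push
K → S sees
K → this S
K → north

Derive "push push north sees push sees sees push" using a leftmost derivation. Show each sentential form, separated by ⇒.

S ⇒ push K S   [S → push K S]
push K S ⇒ push S sees S   [K → S sees]
push S sees S ⇒ push push K S sees S   [S → push K S]
push push K S sees S ⇒ push push north S sees S   [K → north]
push push north S sees S ⇒ push push north sees push sees S   [S → sees push]
push push north sees push sees S ⇒ push push north sees push sees sees push   [S → sees push]

S ⇒ push K S ⇒ push S sees S ⇒ push push K S sees S ⇒ push push north S sees S ⇒ push push north sees push sees S ⇒ push push north sees push sees sees push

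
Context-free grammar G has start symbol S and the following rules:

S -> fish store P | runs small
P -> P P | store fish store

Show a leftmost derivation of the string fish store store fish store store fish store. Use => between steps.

S => fish store P   [S -> fish store P]
fish store P => fish store P P   [P -> P P]
fish store P P => fish store store fish store P   [P -> store fish store]
fish store store fish store P => fish store store fish store store fish store   [P -> store fish store]

S => fish store P => fish store P P => fish store store fish store P => fish store store fish store store fish store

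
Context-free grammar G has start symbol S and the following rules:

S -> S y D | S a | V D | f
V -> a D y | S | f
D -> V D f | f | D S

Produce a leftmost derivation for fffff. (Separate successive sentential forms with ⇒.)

S ⇒ VD ⇒ SD ⇒ VDD ⇒ fDD ⇒ fDSD ⇒ fDSSD ⇒ ffSSD ⇒ fffSD ⇒ ffffD ⇒ fffff

S ⇒ VD   [S -> V D]
VD ⇒ SD   [V -> S]
SD ⇒ VDD   [S -> V D]
VDD ⇒ fDD   [V -> f]
fDD ⇒ fDSD   [D -> D S]
fDSD ⇒ fDSSD   [D -> D S]
fDSSD ⇒ ffSSD   [D -> f]
ffSSD ⇒ fffSD   [S -> f]
fffSD ⇒ ffffD   [S -> f]
ffffD ⇒ fffff   [D -> f]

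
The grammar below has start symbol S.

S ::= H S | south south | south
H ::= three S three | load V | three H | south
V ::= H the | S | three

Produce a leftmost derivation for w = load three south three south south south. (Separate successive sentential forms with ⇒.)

S ⇒ H S   [S ::= H S]
H S ⇒ load V S   [H ::= load V]
load V S ⇒ load S S   [V ::= S]
load S S ⇒ load H S S   [S ::= H S]
load H S S ⇒ load three S three S S   [H ::= three S three]
load three S three S S ⇒ load three south three S S   [S ::= south]
load three south three S S ⇒ load three south three south S   [S ::= south]
load three south three south S ⇒ load three south three south south south   [S ::= south south]

S ⇒ H S ⇒ load V S ⇒ load S S ⇒ load H S S ⇒ load three S three S S ⇒ load three south three S S ⇒ load three south three south S ⇒ load three south three south south south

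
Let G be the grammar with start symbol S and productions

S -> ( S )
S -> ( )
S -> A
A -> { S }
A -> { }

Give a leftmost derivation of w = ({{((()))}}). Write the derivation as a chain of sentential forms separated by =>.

S=>(S)=>(A)=>({S})=>({A})=>({{S}})=>({{(S)}})=>({{((S))}})=>({{((()))}})

S => (S)   [S -> ( S )]
(S) => (A)   [S -> A]
(A) => ({S})   [A -> { S }]
({S}) => ({A})   [S -> A]
({A}) => ({{S}})   [A -> { S }]
({{S}}) => ({{(S)}})   [S -> ( S )]
({{(S)}}) => ({{((S))}})   [S -> ( S )]
({{((S))}}) => ({{((()))}})   [S -> ( )]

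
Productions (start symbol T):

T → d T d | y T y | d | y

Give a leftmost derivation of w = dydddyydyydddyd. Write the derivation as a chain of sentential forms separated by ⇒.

T ⇒ dTd   [T → d T d]
dTd ⇒ dyTyd   [T → y T y]
dyTyd ⇒ dydTdyd   [T → d T d]
dydTdyd ⇒ dyddTddyd   [T → d T d]
dyddTddyd ⇒ dydddTdddyd   [T → d T d]
dydddTdddyd ⇒ dydddyTydddyd   [T → y T y]
dydddyTydddyd ⇒ dydddyyTyydddyd   [T → y T y]
dydddyyTyydddyd ⇒ dydddyydyydddyd   [T → d]

T ⇒ dTd ⇒ dyTyd ⇒ dydTdyd ⇒ dyddTddyd ⇒ dydddTdddyd ⇒ dydddyTydddyd ⇒ dydddyyTyydddyd ⇒ dydddyydyydddyd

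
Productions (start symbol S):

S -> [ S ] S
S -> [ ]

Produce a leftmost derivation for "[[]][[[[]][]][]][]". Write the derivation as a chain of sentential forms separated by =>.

S => [S]S => [[]]S => [[]][S]S => [[]][[S]S]S => [[]][[[S]S]S]S => [[]][[[[]]S]S]S => [[]][[[[]][]]S]S => [[]][[[[]][]][]]S => [[]][[[[]][]][]][]

S => [S]S   [S -> [ S ] S]
[S]S => [[]]S   [S -> [ ]]
[[]]S => [[]][S]S   [S -> [ S ] S]
[[]][S]S => [[]][[S]S]S   [S -> [ S ] S]
[[]][[S]S]S => [[]][[[S]S]S]S   [S -> [ S ] S]
[[]][[[S]S]S]S => [[]][[[[]]S]S]S   [S -> [ ]]
[[]][[[[]]S]S]S => [[]][[[[]][]]S]S   [S -> [ ]]
[[]][[[[]][]]S]S => [[]][[[[]][]][]]S   [S -> [ ]]
[[]][[[[]][]][]]S => [[]][[[[]][]][]][]   [S -> [ ]]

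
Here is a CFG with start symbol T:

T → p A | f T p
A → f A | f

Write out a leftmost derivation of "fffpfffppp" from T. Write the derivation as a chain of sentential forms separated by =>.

T => fTp   [T → f T p]
fTp => ffTpp   [T → f T p]
ffTpp => fffTppp   [T → f T p]
fffTppp => fffpAppp   [T → p A]
fffpAppp => fffpfAppp   [A → f A]
fffpfAppp => fffpffAppp   [A → f A]
fffpffAppp => fffpfffppp   [A → f]

T => fTp => ffTpp => fffTppp => fffpAppp => fffpfAppp => fffpffAppp => fffpfffppp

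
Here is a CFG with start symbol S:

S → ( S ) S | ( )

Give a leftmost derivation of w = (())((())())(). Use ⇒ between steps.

S ⇒ (S)S ⇒ (())S ⇒ (())(S)S ⇒ (())((S)S)S ⇒ (())((())S)S ⇒ (())((())())S ⇒ (())((())())()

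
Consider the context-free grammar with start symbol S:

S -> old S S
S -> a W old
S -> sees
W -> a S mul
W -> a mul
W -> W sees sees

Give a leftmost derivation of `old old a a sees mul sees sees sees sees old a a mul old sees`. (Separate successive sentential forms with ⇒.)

S ⇒ old S S ⇒ old old S S S ⇒ old old a W old S S ⇒ old old a W sees sees old S S ⇒ old old a W sees sees sees sees old S S ⇒ old old a a S mul sees sees sees sees old S S ⇒ old old a a sees mul sees sees sees sees old S S ⇒ old old a a sees mul sees sees sees sees old a W old S ⇒ old old a a sees mul sees sees sees sees old a a mul old S ⇒ old old a a sees mul sees sees sees sees old a a mul old sees

S ⇒ old S S   [S -> old S S]
old S S ⇒ old old S S S   [S -> old S S]
old old S S S ⇒ old old a W old S S   [S -> a W old]
old old a W old S S ⇒ old old a W sees sees old S S   [W -> W sees sees]
old old a W sees sees old S S ⇒ old old a W sees sees sees sees old S S   [W -> W sees sees]
old old a W sees sees sees sees old S S ⇒ old old a a S mul sees sees sees sees old S S   [W -> a S mul]
old old a a S mul sees sees sees sees old S S ⇒ old old a a sees mul sees sees sees sees old S S   [S -> sees]
old old a a sees mul sees sees sees sees old S S ⇒ old old a a sees mul sees sees sees sees old a W old S   [S -> a W old]
old old a a sees mul sees sees sees sees old a W old S ⇒ old old a a sees mul sees sees sees sees old a a mul old S   [W -> a mul]
old old a a sees mul sees sees sees sees old a a mul old S ⇒ old old a a sees mul sees sees sees sees old a a mul old sees   [S -> sees]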